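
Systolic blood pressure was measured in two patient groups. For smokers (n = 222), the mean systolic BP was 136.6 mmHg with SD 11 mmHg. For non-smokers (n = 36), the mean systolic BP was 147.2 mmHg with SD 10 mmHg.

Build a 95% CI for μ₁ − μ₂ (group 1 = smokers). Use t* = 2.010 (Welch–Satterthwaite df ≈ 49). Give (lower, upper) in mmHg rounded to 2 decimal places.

(-14.26, -6.94)

Standard errors of each mean: 11/√222 = 0.7383 and 10/√36 = 1.6667.
SE(x̄₁ − x̄₂) = √(0.7383² + 1.6667²) = 1.8229 for independent samples with unequal variances.
With t* = 2.010, the margin is 2.010 × 1.8229 = 3.6640.
x̄₁ − x̄₂ = 136.6 − 147.2 = -10.6000; the interval is -10.6000 ± 3.6640 = (-14.26, -6.94).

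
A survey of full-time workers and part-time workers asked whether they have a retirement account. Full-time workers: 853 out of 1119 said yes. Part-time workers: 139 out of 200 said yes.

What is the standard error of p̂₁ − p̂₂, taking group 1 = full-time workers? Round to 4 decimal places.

p̂₁ = 853/1119 = 0.7623 and p̂₂ = 139/200 = 0.6950.
SE₁ = √(p̂₁(1−p̂₁)/n₁) = √(0.7623·0.2377/1119) = 0.01273; SE₂ = √(0.6950·0.3050/200) = 0.03256.
Independent samples: SE of the difference = √(SE₁² + SE₂²) = √(0.0001620529 + 0.0010601536) = 0.03496.

0.0350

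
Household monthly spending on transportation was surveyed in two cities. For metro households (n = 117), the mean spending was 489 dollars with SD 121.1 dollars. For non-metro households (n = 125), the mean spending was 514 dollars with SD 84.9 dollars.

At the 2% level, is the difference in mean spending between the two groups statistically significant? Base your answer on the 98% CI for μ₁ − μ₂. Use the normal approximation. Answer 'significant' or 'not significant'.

not significant

Per-group SEs: s₁/√n₁ = 121.1/√117 = 11.1957, s₂/√n₂ = 84.9/√125 = 7.5937.
Unpooled SE of the difference: √(125.34369849 + 57.66427969) = 13.5280.
Margin of error = z* · SE = 2.326 × 13.5280 = 31.4661.
x̄₁ − x̄₂ = 489 − 514 = -25.0000.
CI: -25.0000 ± 31.4661 = (-56.4661, 6.4661).
The interval (-56.4661, 6.4661) contains 0, so the difference is not significant.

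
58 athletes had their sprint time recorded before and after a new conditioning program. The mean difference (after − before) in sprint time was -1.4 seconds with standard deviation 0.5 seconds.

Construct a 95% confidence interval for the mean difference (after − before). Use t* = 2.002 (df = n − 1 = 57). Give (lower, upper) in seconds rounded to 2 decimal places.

This is a matched-pairs design, so SE = s_d/√n = 0.5/√58 = 0.0657.
Margin = 2.002 × 0.0657 = 0.1315; the interval is -1.4 ± 0.1315 = (-1.53, -1.27).

(-1.53, -1.27)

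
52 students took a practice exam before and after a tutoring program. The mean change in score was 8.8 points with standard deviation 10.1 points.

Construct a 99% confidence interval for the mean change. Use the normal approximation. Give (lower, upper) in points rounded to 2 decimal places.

(5.19, 12.41)

Paired design: SE = s_d/√n = 10.1/√52 = 1.4006.
z* = 2.576; margin of error = 2.576 × 1.4006 = 3.6079.
8.8 ± 3.6079 → (5.19, 12.41).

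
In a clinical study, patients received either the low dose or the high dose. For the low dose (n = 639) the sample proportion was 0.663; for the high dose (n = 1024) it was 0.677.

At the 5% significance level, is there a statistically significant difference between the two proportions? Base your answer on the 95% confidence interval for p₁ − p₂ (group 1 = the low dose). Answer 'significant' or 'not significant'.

not significant

The two standard errors are √(0.6630×0.3370/639) = 0.01870 and √(0.6770×0.3230/1024) = 0.01461.
Because the samples are independent, SE_diff = √(0.01870² + 0.01461²) = 0.02373.
Using z* = 1.960 for 95%, ME = 1.960 × 0.02373 = 0.04651.
p̂₁ − p̂₂ = -0.0140; interval -0.0140 ± 0.04651 gives (-0.06051, 0.03251).
The interval (-0.06051, 0.03251) contains 0, so the difference is not significant.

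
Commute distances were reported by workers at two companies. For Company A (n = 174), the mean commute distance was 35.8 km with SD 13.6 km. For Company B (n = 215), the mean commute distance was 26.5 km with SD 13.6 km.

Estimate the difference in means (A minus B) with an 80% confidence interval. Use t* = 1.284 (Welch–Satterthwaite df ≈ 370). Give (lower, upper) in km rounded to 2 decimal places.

(7.52, 11.08)

Per-group SEs: s₁/√n₁ = 13.6/√174 = 1.0310, s₂/√n₂ = 13.6/√215 = 0.9275.
Unpooled SE of the difference: √(1.062961 + 0.86025625) = 1.3868.
Margin of error = t* · SE = 1.284 × 1.3868 = 1.7807.
x̄₁ − x̄₂ = 35.8 − 26.5 = 9.3000.
CI: 9.3000 ± 1.7807 = (7.52, 11.08).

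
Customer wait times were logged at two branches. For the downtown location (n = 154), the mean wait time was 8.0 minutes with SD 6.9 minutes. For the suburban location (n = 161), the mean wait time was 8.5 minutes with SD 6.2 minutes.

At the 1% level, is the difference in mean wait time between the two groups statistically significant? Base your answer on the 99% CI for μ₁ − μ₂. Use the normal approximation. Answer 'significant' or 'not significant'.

SE₁ = s₁/√n₁ = 6.9/√154 = 0.5560; SE₂ = 6.2/√161 = 0.4886.
Independent samples, unequal variances: SE_diff = √(SE₁² + SE₂²) = √(0.309136 + 0.23872996) = 0.7402.
z* = 2.576, so margin of error = 2.576 × 0.7402 = 1.9068.
Difference in means = 8.0 − 8.5 = -0.5000.
-0.5000 ± 1.9068 → (-2.4068, 1.4068).
The interval (-2.4068, 1.4068) contains 0, so the difference is not significant.

not significant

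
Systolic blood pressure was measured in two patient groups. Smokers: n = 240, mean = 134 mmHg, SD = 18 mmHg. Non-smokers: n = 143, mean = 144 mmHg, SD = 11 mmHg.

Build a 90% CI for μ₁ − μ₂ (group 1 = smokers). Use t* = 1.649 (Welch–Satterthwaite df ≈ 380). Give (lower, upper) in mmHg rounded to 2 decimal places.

(-12.44, -7.56)

Standard errors of each mean: 18/√240 = 1.1619 and 11/√143 = 0.9199.
SE(x̄₁ − x̄₂) = √(1.1619² + 0.9199²) = 1.4820 for independent samples with unequal variances.
With t* = 1.649, the margin is 1.649 × 1.4820 = 2.4438.
x̄₁ − x̄₂ = 134 − 144 = -10.0000; the interval is -10.0000 ± 2.4438 = (-12.44, -7.56).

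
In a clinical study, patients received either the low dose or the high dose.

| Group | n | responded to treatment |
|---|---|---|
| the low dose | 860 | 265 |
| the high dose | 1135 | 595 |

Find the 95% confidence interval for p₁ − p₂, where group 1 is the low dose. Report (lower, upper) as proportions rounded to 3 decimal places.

Sample proportions: 265/860 = 0.3081, 595/1135 = 0.5242.
Each SE is √(p̂(1−p̂)/n): √(0.3081·0.6919/860) = 0.01574 and √(0.5242·0.4758/1135) = 0.01482.
SE(p̂₁ − p̂₂) = √(SE₁² + SE₂²) = √(0.0002477476 + 0.0002196324) = 0.02162, since the two samples are independent.
At 95% confidence z* = 1.960; margin = 1.960 × 0.02162 = 0.04238.
The difference is 0.3081 − 0.5242 = -0.2161, so the interval is -0.2161 ± 0.04238 = (-0.258, -0.174).

(-0.258, -0.174)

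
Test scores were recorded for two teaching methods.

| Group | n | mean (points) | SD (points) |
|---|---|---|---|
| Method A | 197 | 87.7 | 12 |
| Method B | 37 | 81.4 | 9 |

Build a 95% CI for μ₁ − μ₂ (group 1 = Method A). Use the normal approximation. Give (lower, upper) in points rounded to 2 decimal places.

(2.95, 9.65)

Per-group SEs: s₁/√n₁ = 12/√197 = 0.8550, s₂/√n₂ = 9/√37 = 1.4796.
Unpooled SE of the difference: √(0.731025 + 2.18921616) = 1.7089.
Margin of error = z* · SE = 1.960 × 1.7089 = 3.3494.
x̄₁ − x̄₂ = 87.7 − 81.4 = 6.3000.
CI: 6.3000 ± 3.3494 = (2.95, 9.65).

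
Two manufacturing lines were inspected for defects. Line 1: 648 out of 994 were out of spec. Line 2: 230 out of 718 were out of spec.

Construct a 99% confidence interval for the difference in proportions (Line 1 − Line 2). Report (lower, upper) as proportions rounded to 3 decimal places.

(0.272, 0.391)

First, p̂₁ = 648/994 = 0.6519; p̂₂ = 230/718 = 0.3203.
The two standard errors are √(0.6519×0.3481/994) = 0.01511 and √(0.3203×0.6797/718) = 0.01741.
Because the samples are independent, SE_diff = √(0.01511² + 0.01741²) = 0.02305.
Using z* = 2.576 for 99%, ME = 2.576 × 0.02305 = 0.05938.
p̂₁ − p̂₂ = 0.3316; interval 0.3316 ± 0.05938 gives (0.272, 0.391).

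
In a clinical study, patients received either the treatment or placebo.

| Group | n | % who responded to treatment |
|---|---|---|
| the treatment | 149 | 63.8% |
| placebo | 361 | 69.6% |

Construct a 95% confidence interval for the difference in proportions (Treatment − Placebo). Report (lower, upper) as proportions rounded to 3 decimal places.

(-0.149, 0.033)

Each SE is √(p̂(1−p̂)/n): √(0.6380·0.3620/149) = 0.03937 and √(0.6960·0.3040/361) = 0.02421.
SE(p̂₁ − p̂₂) = √(SE₁² + SE₂²) = √(0.0015499969 + 0.0005861241) = 0.04622, since the two samples are independent.
At 95% confidence z* = 1.960; margin = 1.960 × 0.04622 = 0.09059.
The difference is 0.6380 − 0.6960 = -0.0580, so the interval is -0.0580 ± 0.09059 = (-0.149, 0.033).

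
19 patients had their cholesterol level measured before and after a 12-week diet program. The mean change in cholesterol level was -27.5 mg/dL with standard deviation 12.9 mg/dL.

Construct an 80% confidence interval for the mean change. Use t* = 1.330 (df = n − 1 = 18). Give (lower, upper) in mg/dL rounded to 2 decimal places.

(-31.44, -23.56)

This is a matched-pairs design, so SE = s_d/√n = 12.9/√19 = 2.9595.
Margin = 1.330 × 2.9595 = 3.9361; the interval is -27.5 ± 3.9361 = (-31.44, -23.56).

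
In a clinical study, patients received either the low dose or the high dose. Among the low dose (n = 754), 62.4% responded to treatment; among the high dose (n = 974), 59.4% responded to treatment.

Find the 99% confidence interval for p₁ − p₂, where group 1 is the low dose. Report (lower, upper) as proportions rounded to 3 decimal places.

Each SE is √(p̂(1−p̂)/n): √(0.6240·0.3760/754) = 0.01764 and √(0.5940·0.4060/974) = 0.01574.
SE(p̂₁ − p̂₂) = √(SE₁² + SE₂²) = √(0.0003111696 + 0.0002477476) = 0.02364, since the two samples are independent.
At 99% confidence z* = 2.576; margin = 2.576 × 0.02364 = 0.06090.
The difference is 0.6240 − 0.5940 = 0.0300, so the interval is 0.0300 ± 0.06090 = (-0.031, 0.091).

(-0.031, 0.091)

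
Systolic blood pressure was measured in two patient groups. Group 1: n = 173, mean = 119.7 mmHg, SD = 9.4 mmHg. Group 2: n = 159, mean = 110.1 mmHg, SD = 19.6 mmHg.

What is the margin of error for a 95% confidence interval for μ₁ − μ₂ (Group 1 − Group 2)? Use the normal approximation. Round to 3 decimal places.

3.353

SE₁ = s₁/√n₁ = 9.4/√173 = 0.7147; SE₂ = 19.6/√159 = 1.5544.
Independent samples, unequal variances: SE_diff = √(SE₁² + SE₂²) = √(0.51079609 + 2.41615936) = 1.7108.
z* = 1.960, so margin of error = 1.960 × 1.7108 = 3.3532.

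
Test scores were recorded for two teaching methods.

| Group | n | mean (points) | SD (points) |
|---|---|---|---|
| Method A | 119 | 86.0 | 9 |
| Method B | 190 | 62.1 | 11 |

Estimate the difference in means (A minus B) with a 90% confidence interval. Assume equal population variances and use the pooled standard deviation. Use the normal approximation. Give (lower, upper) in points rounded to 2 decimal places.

(21.92, 25.88)

Pooled variance s_p² = [118·9² + 189·11²] / (119+190−2) = 105.6254, so s_p = 10.2774.
SE_diff = s_p·√(1/n₁ + 1/n₂) = 10.2774·√(1/119 + 1/190) = 1.2015.
z* = 1.645; margin = 1.645 × 1.2015 = 1.9765.
Difference = 86.0 − 62.1 = 23.9000.
23.9000 ± 1.9765 → (21.92, 25.88).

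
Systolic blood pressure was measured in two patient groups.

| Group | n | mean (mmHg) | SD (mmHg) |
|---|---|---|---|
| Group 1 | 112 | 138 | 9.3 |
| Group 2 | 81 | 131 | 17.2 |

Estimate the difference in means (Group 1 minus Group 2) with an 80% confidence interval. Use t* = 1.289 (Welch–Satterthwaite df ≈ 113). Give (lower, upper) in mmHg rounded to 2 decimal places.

(4.29, 9.71)

Standard errors of each mean: 9.3/√112 = 0.8788 and 17.2/√81 = 1.9111.
SE(x̄₁ − x̄₂) = √(0.8788² + 1.9111²) = 2.1035 for independent samples with unequal variances.
With t* = 1.289, the margin is 1.289 × 2.1035 = 2.7114.
x̄₁ − x̄₂ = 138 − 131 = 7.0000; the interval is 7.0000 ± 2.7114 = (4.29, 9.71).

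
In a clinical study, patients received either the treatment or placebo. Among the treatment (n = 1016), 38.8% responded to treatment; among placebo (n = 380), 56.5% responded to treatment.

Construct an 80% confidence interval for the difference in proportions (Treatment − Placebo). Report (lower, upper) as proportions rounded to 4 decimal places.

(-0.2150, -0.1390)

Each SE is √(p̂(1−p̂)/n): √(0.3880·0.6120/1016) = 0.01529 and √(0.5650·0.4350/380) = 0.02543.
SE(p̂₁ − p̂₂) = √(SE₁² + SE₂²) = √(0.0002337841 + 0.0006466849) = 0.02967, since the two samples are independent.
At 80% confidence z* = 1.282; margin = 1.282 × 0.02967 = 0.03804.
The difference is 0.3880 − 0.5650 = -0.1770, so the interval is -0.1770 ± 0.03804 = (-0.2150, -0.1390).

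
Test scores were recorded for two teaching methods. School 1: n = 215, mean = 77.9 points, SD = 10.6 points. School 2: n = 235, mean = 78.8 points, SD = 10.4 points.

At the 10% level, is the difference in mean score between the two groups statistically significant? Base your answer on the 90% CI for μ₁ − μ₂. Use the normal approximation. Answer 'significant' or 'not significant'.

not significant

Per-group SEs: s₁/√n₁ = 10.6/√215 = 0.7229, s₂/√n₂ = 10.4/√235 = 0.6784.
Unpooled SE of the difference: √(0.52258441 + 0.46022656) = 0.9914.
Margin of error = z* · SE = 1.645 × 0.9914 = 1.6309.
x̄₁ − x̄₂ = 77.9 − 78.8 = -0.9000.
CI: -0.9000 ± 1.6309 = (-2.5309, 0.7309).
The interval (-2.5309, 0.7309) contains 0, so the difference is not significant.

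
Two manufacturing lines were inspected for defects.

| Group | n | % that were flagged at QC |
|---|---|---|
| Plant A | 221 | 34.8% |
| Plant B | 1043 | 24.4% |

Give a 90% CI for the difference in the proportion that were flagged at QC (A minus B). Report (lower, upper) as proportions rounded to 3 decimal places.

(0.047, 0.161)

The two standard errors are √(0.3480×0.6520/221) = 0.03204 and √(0.2440×0.7560/1043) = 0.01330.
Because the samples are independent, SE_diff = √(0.03204² + 0.01330²) = 0.03469.
Using z* = 1.645 for 90%, ME = 1.645 × 0.03469 = 0.05707.
p̂₁ − p̂₂ = 0.1040; interval 0.1040 ± 0.05707 gives (0.047, 0.161).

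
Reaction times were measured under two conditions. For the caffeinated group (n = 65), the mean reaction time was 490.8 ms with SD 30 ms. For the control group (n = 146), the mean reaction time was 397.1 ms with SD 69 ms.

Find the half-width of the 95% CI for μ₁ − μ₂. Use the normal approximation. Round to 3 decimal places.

13.359

Per-group SEs: s₁/√n₁ = 30/√65 = 3.7210, s₂/√n₂ = 69/√146 = 5.7105.
Unpooled SE of the difference: √(13.845841 + 32.60981025) = 6.8158.
Margin of error = z* · SE = 1.960 × 6.8158 = 13.3590.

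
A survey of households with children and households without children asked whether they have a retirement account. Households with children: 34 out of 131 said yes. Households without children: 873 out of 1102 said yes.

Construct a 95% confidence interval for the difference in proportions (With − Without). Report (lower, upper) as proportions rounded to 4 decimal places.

p̂₁ = 34/131 = 0.2595 and p̂₂ = 873/1102 = 0.7922.
SE₁ = √(p̂₁(1−p̂₁)/n₁) = √(0.2595·0.7405/131) = 0.03830; SE₂ = √(0.7922·0.2078/1102) = 0.01222.
Independent samples: SE of the difference = √(SE₁² + SE₂²) = √(0.00146689 + 0.0001493284) = 0.04020.
z* for 95% confidence is 1.960, so the margin of error is 1.960 × 0.04020 = 0.07879.
Point estimate p̂₁ − p̂₂ = 0.2595 − 0.7922 = -0.5327.
-0.5327 ± 0.07879 → (-0.6115, -0.4539).

(-0.6115, -0.4539)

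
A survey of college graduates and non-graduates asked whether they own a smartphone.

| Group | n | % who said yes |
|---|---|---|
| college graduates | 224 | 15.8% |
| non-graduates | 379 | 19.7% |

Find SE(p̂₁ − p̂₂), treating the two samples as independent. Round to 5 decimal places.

0.03180

Each SE is √(p̂(1−p̂)/n): √(0.1580·0.8420/224) = 0.02437 and √(0.1970·0.8030/379) = 0.02043.
SE(p̂₁ − p̂₂) = √(SE₁² + SE₂²) = √(0.0005938969 + 0.0004173849) = 0.03180, since the two samples are independent.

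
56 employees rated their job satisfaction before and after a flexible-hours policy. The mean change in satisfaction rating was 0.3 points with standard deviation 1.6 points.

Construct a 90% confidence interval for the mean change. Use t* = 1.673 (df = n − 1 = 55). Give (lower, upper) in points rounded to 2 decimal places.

This is a matched-pairs design, so SE = s_d/√n = 1.6/√56 = 0.2138.
Margin = 1.673 × 0.2138 = 0.3577; the interval is 0.3 ± 0.3577 = (-0.06, 0.66).

(-0.06, 0.66)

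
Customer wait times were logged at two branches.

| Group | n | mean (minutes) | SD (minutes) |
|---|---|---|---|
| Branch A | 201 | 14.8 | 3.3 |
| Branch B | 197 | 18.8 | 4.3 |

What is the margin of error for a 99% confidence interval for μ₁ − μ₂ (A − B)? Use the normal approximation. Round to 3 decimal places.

0.991

SE₁ = s₁/√n₁ = 3.3/√201 = 0.2328; SE₂ = 4.3/√197 = 0.3064.
Independent samples, unequal variances: SE_diff = √(SE₁² + SE₂²) = √(0.05419584 + 0.09388096) = 0.3848.
z* = 2.576, so margin of error = 2.576 × 0.3848 = 0.9912.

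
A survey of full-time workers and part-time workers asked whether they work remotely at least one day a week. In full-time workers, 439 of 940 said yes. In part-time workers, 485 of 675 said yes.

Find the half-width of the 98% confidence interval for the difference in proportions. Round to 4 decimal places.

0.0553

Sample proportions: 439/940 = 0.4670, 485/675 = 0.7185.
Each SE is √(p̂(1−p̂)/n): √(0.4670·0.5330/940) = 0.01627 and √(0.7185·0.2815/675) = 0.01731.
SE(p̂₁ − p̂₂) = √(SE₁² + SE₂²) = √(0.0002647129 + 0.0002996361) = 0.02376, since the two samples are independent.
At 98% confidence z* = 2.326; margin = 2.326 × 0.02376 = 0.05527.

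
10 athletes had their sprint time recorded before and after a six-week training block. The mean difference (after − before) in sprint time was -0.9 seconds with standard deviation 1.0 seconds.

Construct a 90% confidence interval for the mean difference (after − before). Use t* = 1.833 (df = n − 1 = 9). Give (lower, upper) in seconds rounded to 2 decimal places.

(-1.48, -0.32)

Paired design: SE = s_d/√n = 1.0/√10 = 0.3162.
t* = 1.833; margin of error = 1.833 × 0.3162 = 0.5796.
-0.9 ± 0.5796 → (-1.48, -0.32).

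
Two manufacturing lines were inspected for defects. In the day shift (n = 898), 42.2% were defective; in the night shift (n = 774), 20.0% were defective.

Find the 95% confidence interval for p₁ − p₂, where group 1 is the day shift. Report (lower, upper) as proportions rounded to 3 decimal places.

The two standard errors are √(0.4220×0.5780/898) = 0.01648 and √(0.2000×0.8000/774) = 0.01438.
Because the samples are independent, SE_diff = √(0.01648² + 0.01438²) = 0.02187.
Using z* = 1.960 for 95%, ME = 1.960 × 0.02187 = 0.04287.
p̂₁ − p̂₂ = 0.2220; interval 0.2220 ± 0.04287 gives (0.179, 0.265).

(0.179, 0.265)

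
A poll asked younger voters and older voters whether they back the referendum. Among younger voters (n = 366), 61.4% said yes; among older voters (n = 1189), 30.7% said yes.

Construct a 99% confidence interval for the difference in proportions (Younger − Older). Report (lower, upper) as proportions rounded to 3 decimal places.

SE₁ = √(p̂₁(1−p̂₁)/n₁) = √(0.6140·0.3860/366) = 0.02545; SE₂ = √(0.3070·0.6930/1189) = 0.01338.
Independent samples: SE of the difference = √(SE₁² + SE₂²) = √(0.0006477025 + 0.0001790244) = 0.02875.
z* for 99% confidence is 2.576, so the margin of error is 2.576 × 0.02875 = 0.07406.
Point estimate p̂₁ − p̂₂ = 0.6140 − 0.3070 = 0.3070.
0.3070 ± 0.07406 → (0.233, 0.381).

(0.233, 0.381)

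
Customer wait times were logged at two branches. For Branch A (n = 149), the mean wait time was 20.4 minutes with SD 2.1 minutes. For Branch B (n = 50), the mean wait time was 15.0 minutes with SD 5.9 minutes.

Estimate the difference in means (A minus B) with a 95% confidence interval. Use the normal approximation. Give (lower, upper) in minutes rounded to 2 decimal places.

SE₁ = s₁/√n₁ = 2.1/√149 = 0.1720; SE₂ = 5.9/√50 = 0.8344.
Independent samples, unequal variances: SE_diff = √(SE₁² + SE₂²) = √(0.029584 + 0.69622336) = 0.8519.
z* = 1.960, so margin of error = 1.960 × 0.8519 = 1.6697.
Difference in means = 20.4 − 15.0 = 5.4000.
5.4000 ± 1.6697 → (3.73, 7.07).

(3.73, 7.07)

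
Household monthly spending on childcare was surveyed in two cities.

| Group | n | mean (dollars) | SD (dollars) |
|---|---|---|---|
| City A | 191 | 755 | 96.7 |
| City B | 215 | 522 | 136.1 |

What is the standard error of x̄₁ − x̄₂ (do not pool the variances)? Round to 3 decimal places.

Per-group SEs: s₁/√n₁ = 96.7/√191 = 6.9970, s₂/√n₂ = 136.1/√215 = 9.2819.
Unpooled SE of the difference: √(48.958009 + 86.15366761) = 11.6238.

11.624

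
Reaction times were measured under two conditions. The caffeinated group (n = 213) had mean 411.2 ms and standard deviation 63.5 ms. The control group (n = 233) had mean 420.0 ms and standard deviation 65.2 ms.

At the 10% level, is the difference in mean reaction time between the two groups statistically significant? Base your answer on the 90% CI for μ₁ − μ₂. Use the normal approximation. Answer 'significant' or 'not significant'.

not significant

Per-group SEs: s₁/√n₁ = 63.5/√213 = 4.3509, s₂/√n₂ = 65.2/√233 = 4.2714.
Unpooled SE of the difference: √(18.93033081 + 18.24485796) = 6.0971.
Margin of error = z* · SE = 1.645 × 6.0971 = 10.0297.
x̄₁ − x̄₂ = 411.2 − 420.0 = -8.8000.
CI: -8.8000 ± 10.0297 = (-18.8297, 1.2297).
The interval (-18.8297, 1.2297) contains 0, so the difference is not significant.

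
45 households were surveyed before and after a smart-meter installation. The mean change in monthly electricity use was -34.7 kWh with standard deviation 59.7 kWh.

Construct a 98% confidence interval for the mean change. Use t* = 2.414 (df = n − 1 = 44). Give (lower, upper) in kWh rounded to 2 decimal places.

(-56.18, -13.22)

Paired design: SE = s_d/√n = 59.7/√45 = 8.8996.
t* = 2.414; margin of error = 2.414 × 8.8996 = 21.4836.
-34.7 ± 21.4836 → (-56.18, -13.22).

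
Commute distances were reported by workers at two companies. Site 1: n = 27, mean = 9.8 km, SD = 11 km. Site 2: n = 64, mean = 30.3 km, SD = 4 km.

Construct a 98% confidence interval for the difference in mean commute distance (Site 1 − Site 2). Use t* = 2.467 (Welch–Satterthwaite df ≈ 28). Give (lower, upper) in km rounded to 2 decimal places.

Per-group SEs: s₁/√n₁ = 11/√27 = 2.1170, s₂/√n₂ = 4/√64 = 0.5000.
Unpooled SE of the difference: √(4.481689 + 0.25) = 2.1752.
Margin of error = t* · SE = 2.467 × 2.1752 = 5.3662.
x̄₁ − x̄₂ = 9.8 − 30.3 = -20.5000.
CI: -20.5000 ± 5.3662 = (-25.87, -15.13).

(-25.87, -15.13)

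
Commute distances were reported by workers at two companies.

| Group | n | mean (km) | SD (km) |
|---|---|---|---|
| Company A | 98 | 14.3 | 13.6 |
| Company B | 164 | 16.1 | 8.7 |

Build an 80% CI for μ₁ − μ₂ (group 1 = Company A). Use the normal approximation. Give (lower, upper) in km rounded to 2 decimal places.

SE₁ = s₁/√n₁ = 13.6/√98 = 1.3738; SE₂ = 8.7/√164 = 0.6794.
Independent samples, unequal variances: SE_diff = √(SE₁² + SE₂²) = √(1.88732644 + 0.46158436) = 1.5326.
z* = 1.282, so margin of error = 1.282 × 1.5326 = 1.9648.
Difference in means = 14.3 − 16.1 = -1.8000.
-1.8000 ± 1.9648 → (-3.76, 0.16).

(-3.76, 0.16)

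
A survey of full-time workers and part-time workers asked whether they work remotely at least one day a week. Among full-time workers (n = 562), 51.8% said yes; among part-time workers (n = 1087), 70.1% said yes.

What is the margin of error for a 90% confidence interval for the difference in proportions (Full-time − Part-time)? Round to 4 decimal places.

0.0415

Each SE is √(p̂(1−p̂)/n): √(0.5180·0.4820/562) = 0.02108 and √(0.7010·0.2990/1087) = 0.01389.
SE(p̂₁ − p̂₂) = √(SE₁² + SE₂²) = √(0.0004443664 + 0.0001929321) = 0.02524, since the two samples are independent.
At 90% confidence z* = 1.645; margin = 1.645 × 0.02524 = 0.04152.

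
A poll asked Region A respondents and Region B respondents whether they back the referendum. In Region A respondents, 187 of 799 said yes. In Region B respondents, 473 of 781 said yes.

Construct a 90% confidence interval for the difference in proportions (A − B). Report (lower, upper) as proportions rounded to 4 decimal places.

p̂₁ = 187/799 = 0.2340 and p̂₂ = 473/781 = 0.6056.
SE₁ = √(p̂₁(1−p̂₁)/n₁) = √(0.2340·0.7660/799) = 0.01498; SE₂ = √(0.6056·0.3944/781) = 0.01749.
Independent samples: SE of the difference = √(SE₁² + SE₂²) = √(0.0002244004 + 0.0003059001) = 0.02303.
z* for 90% confidence is 1.645, so the margin of error is 1.645 × 0.02303 = 0.03788.
Point estimate p̂₁ − p̂₂ = 0.2340 − 0.6056 = -0.3716.
-0.3716 ± 0.03788 → (-0.4095, -0.3337).

(-0.4095, -0.3337)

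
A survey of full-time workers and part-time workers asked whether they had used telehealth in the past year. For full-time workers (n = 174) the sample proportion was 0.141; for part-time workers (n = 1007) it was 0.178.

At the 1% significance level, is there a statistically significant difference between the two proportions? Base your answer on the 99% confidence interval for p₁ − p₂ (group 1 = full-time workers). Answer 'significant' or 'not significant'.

SE₁ = √(p̂₁(1−p̂₁)/n₁) = √(0.1410·0.8590/174) = 0.02638; SE₂ = √(0.1780·0.8220/1007) = 0.01205.
Independent samples: SE of the difference = √(SE₁² + SE₂²) = √(0.0006959044 + 0.0001452025) = 0.02900.
z* for 99% confidence is 2.576, so the margin of error is 2.576 × 0.02900 = 0.07470.
Point estimate p̂₁ − p̂₂ = 0.1410 − 0.1780 = -0.0370.
-0.0370 ± 0.07470 → (-0.11170, 0.03770).
The interval (-0.11170, 0.03770) contains 0, so the difference is not significant.

not significant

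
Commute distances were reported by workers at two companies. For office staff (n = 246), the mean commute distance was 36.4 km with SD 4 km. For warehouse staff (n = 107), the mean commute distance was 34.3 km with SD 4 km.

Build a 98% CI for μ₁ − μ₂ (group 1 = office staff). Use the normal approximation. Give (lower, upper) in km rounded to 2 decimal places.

SE₁ = s₁/√n₁ = 4/√246 = 0.2550; SE₂ = 4/√107 = 0.3867.
Independent samples, unequal variances: SE_diff = √(SE₁² + SE₂²) = √(0.065025 + 0.14953689) = 0.4632.
z* = 2.326, so margin of error = 2.326 × 0.4632 = 1.0774.
Difference in means = 36.4 − 34.3 = 2.1000.
2.1000 ± 1.0774 → (1.02, 3.18).

(1.02, 3.18)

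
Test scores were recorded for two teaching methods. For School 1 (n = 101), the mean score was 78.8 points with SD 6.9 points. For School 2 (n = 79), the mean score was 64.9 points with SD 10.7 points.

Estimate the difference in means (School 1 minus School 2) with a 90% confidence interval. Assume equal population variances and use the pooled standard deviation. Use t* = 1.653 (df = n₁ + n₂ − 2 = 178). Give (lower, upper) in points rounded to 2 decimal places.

s_p = √[((n₁−1)s₁² + (n₂−1)s₂²)/(n₁+n₂−2)] = √[(100·6.9² + 78·10.7²)/178] = 8.7702.
SE = 8.7702·√(1/101 + 1/79) = 1.3173.
With t* = 1.653, margin = 1.653 × 1.3173 = 2.1775.
x̄₁ − x̄₂ = 78.8 − 64.9 = 13.9000; interval 13.9000 ± 2.1775 = (11.72, 16.08).

(11.72, 16.08)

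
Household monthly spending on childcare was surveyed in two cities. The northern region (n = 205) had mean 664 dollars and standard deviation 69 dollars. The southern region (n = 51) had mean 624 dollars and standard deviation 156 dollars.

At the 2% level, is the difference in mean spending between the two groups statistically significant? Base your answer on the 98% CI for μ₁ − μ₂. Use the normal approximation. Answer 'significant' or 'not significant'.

not significant

Standard errors of each mean: 69/√205 = 4.8192 and 156/√51 = 21.8444.
SE(x̄₁ − x̄₂) = √(4.8192² + 21.8444²) = 22.3697 for independent samples with unequal variances.
With z* = 2.326, the margin is 2.326 × 22.3697 = 52.0319.
x̄₁ − x̄₂ = 664 − 624 = 40.0000; the interval is 40.0000 ± 52.0319 = (-12.0319, 92.0319).
The interval (-12.0319, 92.0319) contains 0, so the difference is not significant.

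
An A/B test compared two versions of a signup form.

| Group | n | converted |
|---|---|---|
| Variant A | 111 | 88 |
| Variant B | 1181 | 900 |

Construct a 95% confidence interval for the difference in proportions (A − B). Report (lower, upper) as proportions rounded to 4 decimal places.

p̂₁ = 88/111 = 0.7928 and p̂₂ = 900/1181 = 0.7621.
SE₁ = √(p̂₁(1−p̂₁)/n₁) = √(0.7928·0.2072/111) = 0.03847; SE₂ = √(0.7621·0.2379/1181) = 0.01239.
Independent samples: SE of the difference = √(SE₁² + SE₂²) = √(0.0014799409 + 0.0001535121) = 0.04042.
z* for 95% confidence is 1.960, so the margin of error is 1.960 × 0.04042 = 0.07922.
Point estimate p̂₁ − p̂₂ = 0.7928 − 0.7621 = 0.0307.
0.0307 ± 0.07922 → (-0.0485, 0.1099).

(-0.0485, 0.1099)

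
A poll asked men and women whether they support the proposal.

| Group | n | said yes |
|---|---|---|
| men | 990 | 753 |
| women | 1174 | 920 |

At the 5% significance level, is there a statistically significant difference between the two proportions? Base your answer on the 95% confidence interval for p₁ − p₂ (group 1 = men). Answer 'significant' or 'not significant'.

First, p̂₁ = 753/990 = 0.7606; p̂₂ = 920/1174 = 0.7836.
The two standard errors are √(0.7606×0.2394/990) = 0.01356 and √(0.7836×0.2164/1174) = 0.01202.
Because the samples are independent, SE_diff = √(0.01356² + 0.01202²) = 0.01812.
Using z* = 1.960 for 95%, ME = 1.960 × 0.01812 = 0.03552.
p̂₁ − p̂₂ = -0.0230; interval -0.0230 ± 0.03552 gives (-0.05852, 0.01252).
The interval (-0.05852, 0.01252) contains 0, so the difference is not significant.

not significant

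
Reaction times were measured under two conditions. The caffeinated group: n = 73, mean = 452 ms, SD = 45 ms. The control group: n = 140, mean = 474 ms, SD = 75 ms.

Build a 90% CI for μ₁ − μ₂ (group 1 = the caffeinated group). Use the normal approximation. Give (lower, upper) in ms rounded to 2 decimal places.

Standard errors of each mean: 45/√73 = 5.2669 and 75/√140 = 6.3387.
SE(x̄₁ − x̄₂) = √(5.2669² + 6.3387²) = 8.2413 for independent samples with unequal variances.
With z* = 1.645, the margin is 1.645 × 8.2413 = 13.5569.
x̄₁ − x̄₂ = 452 − 474 = -22.0000; the interval is -22.0000 ± 13.5569 = (-35.56, -8.44).

(-35.56, -8.44)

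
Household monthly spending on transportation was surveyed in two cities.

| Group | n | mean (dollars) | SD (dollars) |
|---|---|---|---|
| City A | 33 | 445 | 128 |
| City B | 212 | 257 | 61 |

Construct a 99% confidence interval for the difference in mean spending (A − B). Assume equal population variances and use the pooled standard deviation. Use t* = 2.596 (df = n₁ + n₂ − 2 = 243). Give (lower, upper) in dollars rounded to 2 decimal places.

Pooled variance s_p² = [32·128² + 211·61²] / (33+212−2) = 5388.5556, so s_p = 73.4068.
SE_diff = s_p·√(1/n₁ + 1/n₂) = 73.4068·√(1/33 + 1/212) = 13.7371.
t* = 2.596; margin = 2.596 × 13.7371 = 35.6615.
Difference = 445 − 257 = 188.0000.
188.0000 ± 35.6615 → (152.34, 223.66).

(152.34, 223.66)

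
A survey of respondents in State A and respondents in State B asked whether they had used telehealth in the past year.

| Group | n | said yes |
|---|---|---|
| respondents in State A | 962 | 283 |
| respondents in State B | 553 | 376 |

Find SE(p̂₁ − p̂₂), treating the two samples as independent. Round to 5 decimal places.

p̂₁ = 283/962 = 0.2942 and p̂₂ = 376/553 = 0.6799.
SE₁ = √(p̂₁(1−p̂₁)/n₁) = √(0.2942·0.7058/962) = 0.01469; SE₂ = √(0.6799·0.3201/553) = 0.01984.
Independent samples: SE of the difference = √(SE₁² + SE₂²) = √(0.0002157961 + 0.0003936256) = 0.02469.

0.02469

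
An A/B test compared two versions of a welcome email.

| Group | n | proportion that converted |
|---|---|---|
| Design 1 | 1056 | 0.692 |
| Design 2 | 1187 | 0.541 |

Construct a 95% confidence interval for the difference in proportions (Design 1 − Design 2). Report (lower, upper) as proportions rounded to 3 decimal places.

(0.111, 0.191)

Each SE is √(p̂(1−p̂)/n): √(0.6920·0.3080/1056) = 0.01421 and √(0.5410·0.4590/1187) = 0.01446.
SE(p̂₁ − p̂₂) = √(SE₁² + SE₂²) = √(0.0002019241 + 0.0002090916) = 0.02027, since the two samples are independent.
At 95% confidence z* = 1.960; margin = 1.960 × 0.02027 = 0.03973.
The difference is 0.6920 − 0.5410 = 0.1510, so the interval is 0.1510 ± 0.03973 = (0.111, 0.191).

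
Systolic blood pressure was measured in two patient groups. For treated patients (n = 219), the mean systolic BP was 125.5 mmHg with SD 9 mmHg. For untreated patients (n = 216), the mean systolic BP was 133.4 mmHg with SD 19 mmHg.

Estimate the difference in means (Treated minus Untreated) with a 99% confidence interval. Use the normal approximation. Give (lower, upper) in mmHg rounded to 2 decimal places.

Standard errors of each mean: 9/√219 = 0.6082 and 19/√216 = 1.2928.
SE(x̄₁ − x̄₂) = √(0.6082² + 1.2928²) = 1.4287 for independent samples with unequal variances.
With z* = 2.576, the margin is 2.576 × 1.4287 = 3.6803.
x̄₁ − x̄₂ = 125.5 − 133.4 = -7.9000; the interval is -7.9000 ± 3.6803 = (-11.58, -4.22).

(-11.58, -4.22)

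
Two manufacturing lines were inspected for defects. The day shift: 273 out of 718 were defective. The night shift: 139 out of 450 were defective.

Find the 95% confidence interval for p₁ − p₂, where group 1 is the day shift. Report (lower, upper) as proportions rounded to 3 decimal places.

(0.016, 0.127)

p̂₁ = 273/718 = 0.3802 and p̂₂ = 139/450 = 0.3089.
SE₁ = √(p̂₁(1−p̂₁)/n₁) = √(0.3802·0.6198/718) = 0.01812; SE₂ = √(0.3089·0.6911/450) = 0.02178.
Independent samples: SE of the difference = √(SE₁² + SE₂²) = √(0.0003283344 + 0.0004743684) = 0.02833.
z* for 95% confidence is 1.960, so the margin of error is 1.960 × 0.02833 = 0.05553.
Point estimate p̂₁ − p̂₂ = 0.3802 − 0.3089 = 0.0713.
0.0713 ± 0.05553 → (0.016, 0.127).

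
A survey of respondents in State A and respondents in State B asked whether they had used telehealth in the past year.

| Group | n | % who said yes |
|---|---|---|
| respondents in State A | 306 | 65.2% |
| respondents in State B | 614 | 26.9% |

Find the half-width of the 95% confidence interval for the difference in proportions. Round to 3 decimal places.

SE₁ = √(p̂₁(1−p̂₁)/n₁) = √(0.6520·0.3480/306) = 0.02723; SE₂ = √(0.2690·0.7310/614) = 0.01790.
Independent samples: SE of the difference = √(SE₁² + SE₂²) = √(0.0007414729 + 0.00032041) = 0.03259.
z* for 95% confidence is 1.960, so the margin of error is 1.960 × 0.03259 = 0.06388.

0.064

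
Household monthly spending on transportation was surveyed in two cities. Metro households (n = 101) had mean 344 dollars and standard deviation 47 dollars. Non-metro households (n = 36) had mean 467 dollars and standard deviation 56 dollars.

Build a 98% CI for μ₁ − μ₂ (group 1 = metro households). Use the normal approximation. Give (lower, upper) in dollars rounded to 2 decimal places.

Standard errors of each mean: 47/√101 = 4.6767 and 56/√36 = 9.3333.
SE(x̄₁ − x̄₂) = √(4.6767² + 9.3333²) = 10.4394 for independent samples with unequal variances.
With z* = 2.326, the margin is 2.326 × 10.4394 = 24.2820.
x̄₁ − x̄₂ = 344 − 467 = -123.0000; the interval is -123.0000 ± 24.2820 = (-147.28, -98.72).

(-147.28, -98.72)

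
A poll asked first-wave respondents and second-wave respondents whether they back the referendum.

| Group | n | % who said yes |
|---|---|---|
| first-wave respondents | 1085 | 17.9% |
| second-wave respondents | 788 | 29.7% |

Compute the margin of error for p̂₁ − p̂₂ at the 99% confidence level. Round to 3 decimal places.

0.052

Each SE is √(p̂(1−p̂)/n): √(0.1790·0.8210/1085) = 0.01164 and √(0.2970·0.7030/788) = 0.01628.
SE(p̂₁ − p̂₂) = √(SE₁² + SE₂²) = √(0.0001354896 + 0.0002650384) = 0.02001, since the two samples are independent.
At 99% confidence z* = 2.576; margin = 2.576 × 0.02001 = 0.05155.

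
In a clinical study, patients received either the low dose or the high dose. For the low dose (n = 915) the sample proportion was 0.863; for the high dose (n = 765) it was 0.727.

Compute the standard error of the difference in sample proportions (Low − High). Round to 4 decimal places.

0.0197

The two standard errors are √(0.8630×0.1370/915) = 0.01137 and √(0.7270×0.2730/765) = 0.01611.
Because the samples are independent, SE_diff = √(0.01137² + 0.01611²) = 0.01972.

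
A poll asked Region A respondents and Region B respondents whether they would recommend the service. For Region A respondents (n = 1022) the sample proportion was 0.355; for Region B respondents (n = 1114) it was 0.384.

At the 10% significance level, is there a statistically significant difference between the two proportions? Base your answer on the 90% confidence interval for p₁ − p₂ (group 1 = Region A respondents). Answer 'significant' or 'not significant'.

Each SE is √(p̂(1−p̂)/n): √(0.3550·0.6450/1022) = 0.01497 and √(0.3840·0.6160/1114) = 0.01457.
SE(p̂₁ − p̂₂) = √(SE₁² + SE₂²) = √(0.0002241009 + 0.0002122849) = 0.02089, since the two samples are independent.
At 90% confidence z* = 1.645; margin = 1.645 × 0.02089 = 0.03436.
The difference is 0.3550 − 0.3840 = -0.0290, so the interval is -0.0290 ± 0.03436 = (-0.06336, 0.00536).
The interval (-0.06336, 0.00536) contains 0, so the difference is not significant.

not significant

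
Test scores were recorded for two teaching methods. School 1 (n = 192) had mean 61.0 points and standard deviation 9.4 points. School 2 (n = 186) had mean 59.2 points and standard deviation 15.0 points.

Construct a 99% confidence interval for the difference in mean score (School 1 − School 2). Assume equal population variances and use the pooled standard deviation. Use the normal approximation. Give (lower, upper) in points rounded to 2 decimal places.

(-1.51, 5.11)

Pooled variance s_p² = [191·9.4² + 185·15.0²] / (192+186−2) = 155.5898, so s_p = 12.4736.
SE_diff = s_p·√(1/n₁ + 1/n₂) = 12.4736·√(1/192 + 1/186) = 1.2833.
z* = 2.576; margin = 2.576 × 1.2833 = 3.3058.
Difference = 61.0 − 59.2 = 1.8000.
1.8000 ± 3.3058 → (-1.51, 5.11).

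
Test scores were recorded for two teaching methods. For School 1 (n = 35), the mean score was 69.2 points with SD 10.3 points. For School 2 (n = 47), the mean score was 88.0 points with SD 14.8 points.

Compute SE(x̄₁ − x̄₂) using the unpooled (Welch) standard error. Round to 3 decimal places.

SE₁ = s₁/√n₁ = 10.3/√35 = 1.7410; SE₂ = 14.8/√47 = 2.1588.
Independent samples, unequal variances: SE_diff = √(SE₁² + SE₂²) = √(3.031081 + 4.66041744) = 2.7734.

2.773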